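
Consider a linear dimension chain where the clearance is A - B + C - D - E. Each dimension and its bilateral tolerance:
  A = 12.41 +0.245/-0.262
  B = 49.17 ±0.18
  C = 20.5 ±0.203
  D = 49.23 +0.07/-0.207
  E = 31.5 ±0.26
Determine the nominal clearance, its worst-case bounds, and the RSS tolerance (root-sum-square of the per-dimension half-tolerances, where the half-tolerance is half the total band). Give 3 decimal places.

Stack each dimension's contribution:
  +A: nom +12.410 → Σnom=12.410; wc +0.245/-0.262 → slack +0.245/-0.262; half-tol=0.254, Σhalf²=0.064262
  -B: nom -49.170 → Σnom=-36.760; wc +0.180/-0.180 → slack +0.425/-0.442; half-tol=0.180, Σhalf²=0.096662
  +C: nom +20.500 → Σnom=-16.260; wc +0.203/-0.203 → slack +0.628/-0.645; half-tol=0.203, Σhalf²=0.137871
  -D: nom -49.230 → Σnom=-65.490; wc +0.207/-0.070 → slack +0.835/-0.715; half-tol=0.139, Σhalf²=0.157054
  -E: nom -31.500 → Σnom=-96.990; wc +0.260/-0.260 → slack +1.095/-0.975; half-tol=0.260, Σhalf²=0.224654
Nominal = -96.990. Worst-case = [-96.990 - 0.975, -96.990 + 1.095] = [-97.965, -95.895]. RSS = √0.224654 = 0.474.

nominal=-96.990 wc=[-97.965,-95.895] rss=0.474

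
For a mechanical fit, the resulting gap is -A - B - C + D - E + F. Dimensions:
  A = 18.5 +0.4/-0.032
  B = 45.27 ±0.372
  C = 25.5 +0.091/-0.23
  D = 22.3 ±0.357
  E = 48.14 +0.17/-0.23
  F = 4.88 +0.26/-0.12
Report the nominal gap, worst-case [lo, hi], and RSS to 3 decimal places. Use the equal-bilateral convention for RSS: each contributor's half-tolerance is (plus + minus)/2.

Stack each dimension's contribution:
  -A: nom -18.500 → Σnom=-18.500; wc +0.032/-0.400 → slack +0.032/-0.400; half-tol=0.216, Σhalf²=0.046656
  -B: nom -45.270 → Σnom=-63.770; wc +0.372/-0.372 → slack +0.404/-0.772; half-tol=0.372, Σhalf²=0.185040
  -C: nom -25.500 → Σnom=-89.270; wc +0.230/-0.091 → slack +0.634/-0.863; half-tol=0.161, Σhalf²=0.210800
  +D: nom +22.300 → Σnom=-66.970; wc +0.357/-0.357 → slack +0.991/-1.220; half-tol=0.357, Σhalf²=0.338249
  -E: nom -48.140 → Σnom=-115.110; wc +0.230/-0.170 → slack +1.221/-1.390; half-tol=0.200, Σhalf²=0.378249
  +F: nom +4.880 → Σnom=-110.230; wc +0.260/-0.120 → slack +1.481/-1.510; half-tol=0.190, Σhalf²=0.414349
Nominal = -110.230. Worst-case = [-110.230 - 1.510, -110.230 + 1.481] = [-111.740, -108.749]. RSS = √0.414349 = 0.644.

nominal=-110.230 wc=[-111.740,-108.749] rss=0.644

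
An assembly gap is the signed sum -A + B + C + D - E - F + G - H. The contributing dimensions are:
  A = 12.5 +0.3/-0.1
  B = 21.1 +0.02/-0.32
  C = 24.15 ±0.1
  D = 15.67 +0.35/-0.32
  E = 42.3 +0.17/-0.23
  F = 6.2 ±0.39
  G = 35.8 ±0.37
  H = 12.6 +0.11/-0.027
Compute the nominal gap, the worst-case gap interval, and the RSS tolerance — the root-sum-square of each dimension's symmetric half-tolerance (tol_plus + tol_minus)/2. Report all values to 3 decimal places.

nominal=23.120 wc=[21.040,24.707] rss=0.724

Stack each dimension's contribution:
  -A: nom -12.500 → Σnom=-12.500; wc +0.100/-0.300 → slack +0.100/-0.300; half-tol=0.200, Σhalf²=0.040000
  +B: nom +21.100 → Σnom=8.600; wc +0.020/-0.320 → slack +0.120/-0.620; half-tol=0.170, Σhalf²=0.068900
  +C: nom +24.150 → Σnom=32.750; wc +0.100/-0.100 → slack +0.220/-0.720; half-tol=0.100, Σhalf²=0.078900
  +D: nom +15.670 → Σnom=48.420; wc +0.350/-0.320 → slack +0.570/-1.040; half-tol=0.335, Σhalf²=0.191125
  -E: nom -42.300 → Σnom=6.120; wc +0.230/-0.170 → slack +0.800/-1.210; half-tol=0.200, Σhalf²=0.231125
  -F: nom -6.200 → Σnom=-0.080; wc +0.390/-0.390 → slack +1.190/-1.600; half-tol=0.390, Σhalf²=0.383225
  +G: nom +35.800 → Σnom=35.720; wc +0.370/-0.370 → slack +1.560/-1.970; half-tol=0.370, Σhalf²=0.520125
  -H: nom -12.600 → Σnom=23.120; wc +0.027/-0.110 → slack +1.587/-2.080; half-tol=0.069, Σhalf²=0.524817
Nominal = 23.120. Worst-case = [23.120 - 2.080, 23.120 + 1.587] = [21.040, 24.707]. RSS = √0.524817 = 0.724.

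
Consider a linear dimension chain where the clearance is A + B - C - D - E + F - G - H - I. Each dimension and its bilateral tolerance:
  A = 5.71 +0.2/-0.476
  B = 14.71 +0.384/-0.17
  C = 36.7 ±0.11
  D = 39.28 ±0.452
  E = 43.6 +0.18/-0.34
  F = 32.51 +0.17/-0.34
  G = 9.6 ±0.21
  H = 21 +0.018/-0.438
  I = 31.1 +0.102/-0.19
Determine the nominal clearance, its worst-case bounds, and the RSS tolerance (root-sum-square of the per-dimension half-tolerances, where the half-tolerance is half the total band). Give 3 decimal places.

nominal=-128.350 wc=[-130.408,-125.856] rss=0.811

Stack each dimension's contribution:
  +A: nom +5.710 → Σnom=5.710; wc +0.200/-0.476 → slack +0.200/-0.476; half-tol=0.338, Σhalf²=0.114244
  +B: nom +14.710 → Σnom=20.420; wc +0.384/-0.170 → slack +0.584/-0.646; half-tol=0.277, Σhalf²=0.190973
  -C: nom -36.700 → Σnom=-16.280; wc +0.110/-0.110 → slack +0.694/-0.756; half-tol=0.110, Σhalf²=0.203073
  -D: nom -39.280 → Σnom=-55.560; wc +0.452/-0.452 → slack +1.146/-1.208; half-tol=0.452, Σhalf²=0.407377
  -E: nom -43.600 → Σnom=-99.160; wc +0.340/-0.180 → slack +1.486/-1.388; half-tol=0.260, Σhalf²=0.474977
  +F: nom +32.510 → Σnom=-66.650; wc +0.170/-0.340 → slack +1.656/-1.728; half-tol=0.255, Σhalf²=0.540002
  -G: nom -9.600 → Σnom=-76.250; wc +0.210/-0.210 → slack +1.866/-1.938; half-tol=0.210, Σhalf²=0.584102
  -H: nom -21.000 → Σnom=-97.250; wc +0.438/-0.018 → slack +2.304/-1.956; half-tol=0.228, Σhalf²=0.636086
  -I: nom -31.100 → Σnom=-128.350; wc +0.190/-0.102 → slack +2.494/-2.058; half-tol=0.146, Σhalf²=0.657402
Nominal = -128.350. Worst-case = [-128.350 - 2.058, -128.350 + 2.494] = [-130.408, -125.856]. RSS = √0.657402 = 0.811.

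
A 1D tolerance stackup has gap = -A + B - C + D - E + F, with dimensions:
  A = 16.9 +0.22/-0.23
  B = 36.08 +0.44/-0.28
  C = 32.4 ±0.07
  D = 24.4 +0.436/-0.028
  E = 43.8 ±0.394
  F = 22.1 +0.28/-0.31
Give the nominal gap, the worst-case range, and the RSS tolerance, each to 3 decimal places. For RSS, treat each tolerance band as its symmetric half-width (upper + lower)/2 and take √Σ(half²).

Stack each dimension's contribution:
  -A: nom -16.900 → Σnom=-16.900; wc +0.230/-0.220 → slack +0.230/-0.220; half-tol=0.225, Σhalf²=0.050625
  +B: nom +36.080 → Σnom=19.180; wc +0.440/-0.280 → slack +0.670/-0.500; half-tol=0.360, Σhalf²=0.180225
  -C: nom -32.400 → Σnom=-13.220; wc +0.070/-0.070 → slack +0.740/-0.570; half-tol=0.070, Σhalf²=0.185125
  +D: nom +24.400 → Σnom=11.180; wc +0.436/-0.028 → slack +1.176/-0.598; half-tol=0.232, Σhalf²=0.238949
  -E: nom -43.800 → Σnom=-32.620; wc +0.394/-0.394 → slack +1.570/-0.992; half-tol=0.394, Σhalf²=0.394185
  +F: nom +22.100 → Σnom=-10.520; wc +0.280/-0.310 → slack +1.850/-1.302; half-tol=0.295, Σhalf²=0.481210
Nominal = -10.520. Worst-case = [-10.520 - 1.302, -10.520 + 1.850] = [-11.822, -8.670]. RSS = √0.481210 = 0.694.

nominal=-10.520 wc=[-11.822,-8.670] rss=0.694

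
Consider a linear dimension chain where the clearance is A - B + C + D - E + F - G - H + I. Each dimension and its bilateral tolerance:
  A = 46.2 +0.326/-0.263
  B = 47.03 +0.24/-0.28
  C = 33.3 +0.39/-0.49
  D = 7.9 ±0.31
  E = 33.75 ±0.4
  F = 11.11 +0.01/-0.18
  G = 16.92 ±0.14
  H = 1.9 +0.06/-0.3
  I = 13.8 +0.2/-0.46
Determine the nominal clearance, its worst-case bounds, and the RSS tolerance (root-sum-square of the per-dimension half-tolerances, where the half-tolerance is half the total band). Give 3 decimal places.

nominal=12.710 wc=[10.167,15.066] rss=0.880

Stack each dimension's contribution:
  +A: nom +46.200 → Σnom=46.200; wc +0.326/-0.263 → slack +0.326/-0.263; half-tol=0.294, Σhalf²=0.086730
  -B: nom -47.030 → Σnom=-0.830; wc +0.280/-0.240 → slack +0.606/-0.503; half-tol=0.260, Σhalf²=0.154330
  +C: nom +33.300 → Σnom=32.470; wc +0.390/-0.490 → slack +0.996/-0.993; half-tol=0.440, Σhalf²=0.347930
  +D: nom +7.900 → Σnom=40.370; wc +0.310/-0.310 → slack +1.306/-1.303; half-tol=0.310, Σhalf²=0.444030
  -E: nom -33.750 → Σnom=6.620; wc +0.400/-0.400 → slack +1.706/-1.703; half-tol=0.400, Σhalf²=0.604030
  +F: nom +11.110 → Σnom=17.730; wc +0.010/-0.180 → slack +1.716/-1.883; half-tol=0.095, Σhalf²=0.613055
  -G: nom -16.920 → Σnom=0.810; wc +0.140/-0.140 → slack +1.856/-2.023; half-tol=0.140, Σhalf²=0.632655
  -H: nom -1.900 → Σnom=-1.090; wc +0.300/-0.060 → slack +2.156/-2.083; half-tol=0.180, Σhalf²=0.665055
  +I: nom +13.800 → Σnom=12.710; wc +0.200/-0.460 → slack +2.356/-2.543; half-tol=0.330, Σhalf²=0.773955
Nominal = 12.710. Worst-case = [12.710 - 2.543, 12.710 + 2.356] = [10.167, 15.066]. RSS = √0.773955 = 0.880.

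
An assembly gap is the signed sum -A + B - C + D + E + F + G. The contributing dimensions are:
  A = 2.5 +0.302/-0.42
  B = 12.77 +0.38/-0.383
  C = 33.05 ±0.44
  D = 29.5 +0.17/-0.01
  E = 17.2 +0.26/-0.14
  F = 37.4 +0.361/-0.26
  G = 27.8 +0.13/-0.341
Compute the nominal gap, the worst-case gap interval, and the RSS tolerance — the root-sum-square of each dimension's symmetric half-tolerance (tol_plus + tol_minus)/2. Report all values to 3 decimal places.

nominal=89.120 wc=[87.244,91.281] rss=0.818

Stack each dimension's contribution:
  -A: nom -2.500 → Σnom=-2.500; wc +0.420/-0.302 → slack +0.420/-0.302; half-tol=0.361, Σhalf²=0.130321
  +B: nom +12.770 → Σnom=10.270; wc +0.380/-0.383 → slack +0.800/-0.685; half-tol=0.382, Σhalf²=0.275863
  -C: nom -33.050 → Σnom=-22.780; wc +0.440/-0.440 → slack +1.240/-1.125; half-tol=0.440, Σhalf²=0.469463
  +D: nom +29.500 → Σnom=6.720; wc +0.170/-0.010 → slack +1.410/-1.135; half-tol=0.090, Σhalf²=0.477563
  +E: nom +17.200 → Σnom=23.920; wc +0.260/-0.140 → slack +1.670/-1.275; half-tol=0.200, Σhalf²=0.517563
  +F: nom +37.400 → Σnom=61.320; wc +0.361/-0.260 → slack +2.031/-1.535; half-tol=0.310, Σhalf²=0.613974
  +G: nom +27.800 → Σnom=89.120; wc +0.130/-0.341 → slack +2.161/-1.876; half-tol=0.236, Σhalf²=0.669434
Nominal = 89.120. Worst-case = [89.120 - 1.876, 89.120 + 2.161] = [87.244, 91.281]. RSS = √0.669434 = 0.818.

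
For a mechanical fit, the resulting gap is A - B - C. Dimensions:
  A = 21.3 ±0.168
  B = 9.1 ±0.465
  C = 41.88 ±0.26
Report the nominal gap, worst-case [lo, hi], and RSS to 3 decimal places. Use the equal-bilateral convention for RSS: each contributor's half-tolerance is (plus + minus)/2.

Stack each dimension's contribution:
  +A: nom +21.300 → Σnom=21.300; wc +0.168/-0.168 → slack +0.168/-0.168; half-tol=0.168, Σhalf²=0.028224
  -B: nom -9.100 → Σnom=12.200; wc +0.465/-0.465 → slack +0.633/-0.633; half-tol=0.465, Σhalf²=0.244449
  -C: nom -41.880 → Σnom=-29.680; wc +0.260/-0.260 → slack +0.893/-0.893; half-tol=0.260, Σhalf²=0.312049
Nominal = -29.680. Worst-case = [-29.680 - 0.893, -29.680 + 0.893] = [-30.573, -28.787]. RSS = √0.312049 = 0.559.

nominal=-29.680 wc=[-30.573,-28.787] rss=0.559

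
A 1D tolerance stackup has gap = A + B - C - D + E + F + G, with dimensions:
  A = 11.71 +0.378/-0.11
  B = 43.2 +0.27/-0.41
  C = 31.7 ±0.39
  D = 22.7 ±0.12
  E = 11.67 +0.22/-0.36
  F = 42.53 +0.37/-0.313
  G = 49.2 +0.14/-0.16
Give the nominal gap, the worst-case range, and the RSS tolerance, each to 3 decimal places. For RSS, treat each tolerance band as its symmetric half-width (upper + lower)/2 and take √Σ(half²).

Stack each dimension's contribution:
  +A: nom +11.710 → Σnom=11.710; wc +0.378/-0.110 → slack +0.378/-0.110; half-tol=0.244, Σhalf²=0.059536
  +B: nom +43.200 → Σnom=54.910; wc +0.270/-0.410 → slack +0.648/-0.520; half-tol=0.340, Σhalf²=0.175136
  -C: nom -31.700 → Σnom=23.210; wc +0.390/-0.390 → slack +1.038/-0.910; half-tol=0.390, Σhalf²=0.327236
  -D: nom -22.700 → Σnom=0.510; wc +0.120/-0.120 → slack +1.158/-1.030; half-tol=0.120, Σhalf²=0.341636
  +E: nom +11.670 → Σnom=12.180; wc +0.220/-0.360 → slack +1.378/-1.390; half-tol=0.290, Σhalf²=0.425736
  +F: nom +42.530 → Σnom=54.710; wc +0.370/-0.313 → slack +1.748/-1.703; half-tol=0.342, Σhalf²=0.542358
  +G: nom +49.200 → Σnom=103.910; wc +0.140/-0.160 → slack +1.888/-1.863; half-tol=0.150, Σhalf²=0.564858
Nominal = 103.910. Worst-case = [103.910 - 1.863, 103.910 + 1.888] = [102.047, 105.798]. RSS = √0.564858 = 0.752.

nominal=103.910 wc=[102.047,105.798] rss=0.752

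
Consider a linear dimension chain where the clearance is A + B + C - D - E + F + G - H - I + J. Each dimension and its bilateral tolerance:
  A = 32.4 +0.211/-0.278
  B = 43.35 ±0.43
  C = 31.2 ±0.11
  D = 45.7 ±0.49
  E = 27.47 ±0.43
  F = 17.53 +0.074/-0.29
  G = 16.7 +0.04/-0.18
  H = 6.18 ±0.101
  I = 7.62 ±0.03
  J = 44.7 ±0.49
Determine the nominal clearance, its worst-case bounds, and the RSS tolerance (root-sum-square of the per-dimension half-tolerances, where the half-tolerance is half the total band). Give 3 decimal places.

nominal=98.910 wc=[96.081,101.316] rss=0.989

Stack each dimension's contribution:
  +A: nom +32.400 → Σnom=32.400; wc +0.211/-0.278 → slack +0.211/-0.278; half-tol=0.244, Σhalf²=0.059780
  +B: nom +43.350 → Σnom=75.750; wc +0.430/-0.430 → slack +0.641/-0.708; half-tol=0.430, Σhalf²=0.244680
  +C: nom +31.200 → Σnom=106.950; wc +0.110/-0.110 → slack +0.751/-0.818; half-tol=0.110, Σhalf²=0.256780
  -D: nom -45.700 → Σnom=61.250; wc +0.490/-0.490 → slack +1.241/-1.308; half-tol=0.490, Σhalf²=0.496880
  -E: nom -27.470 → Σnom=33.780; wc +0.430/-0.430 → slack +1.671/-1.738; half-tol=0.430, Σhalf²=0.681780
  +F: nom +17.530 → Σnom=51.310; wc +0.074/-0.290 → slack +1.745/-2.028; half-tol=0.182, Σhalf²=0.714904
  +G: nom +16.700 → Σnom=68.010; wc +0.040/-0.180 → slack +1.785/-2.208; half-tol=0.110, Σhalf²=0.727004
  -H: nom -6.180 → Σnom=61.830; wc +0.101/-0.101 → slack +1.886/-2.309; half-tol=0.101, Σhalf²=0.737205
  -I: nom -7.620 → Σnom=54.210; wc +0.030/-0.030 → slack +1.916/-2.339; half-tol=0.030, Σhalf²=0.738105
  +J: nom +44.700 → Σnom=98.910; wc +0.490/-0.490 → slack +2.406/-2.829; half-tol=0.490, Σhalf²=0.978205
Nominal = 98.910. Worst-case = [98.910 - 2.829, 98.910 + 2.406] = [96.081, 101.316]. RSS = √0.978205 = 0.989.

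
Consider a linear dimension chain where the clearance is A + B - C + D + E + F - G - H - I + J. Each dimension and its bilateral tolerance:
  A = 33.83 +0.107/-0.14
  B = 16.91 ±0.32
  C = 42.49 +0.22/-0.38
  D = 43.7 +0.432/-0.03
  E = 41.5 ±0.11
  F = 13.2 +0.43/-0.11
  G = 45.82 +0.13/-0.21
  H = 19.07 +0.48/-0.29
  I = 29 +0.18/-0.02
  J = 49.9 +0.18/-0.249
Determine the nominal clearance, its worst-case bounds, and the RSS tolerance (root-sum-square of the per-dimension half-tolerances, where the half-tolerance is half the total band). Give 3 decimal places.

Stack each dimension's contribution:
  +A: nom +33.830 → Σnom=33.830; wc +0.107/-0.140 → slack +0.107/-0.140; half-tol=0.123, Σhalf²=0.015252
  +B: nom +16.910 → Σnom=50.740; wc +0.320/-0.320 → slack +0.427/-0.460; half-tol=0.320, Σhalf²=0.117652
  -C: nom -42.490 → Σnom=8.250; wc +0.380/-0.220 → slack +0.807/-0.680; half-tol=0.300, Σhalf²=0.207652
  +D: nom +43.700 → Σnom=51.950; wc +0.432/-0.030 → slack +1.239/-0.710; half-tol=0.231, Σhalf²=0.261013
  +E: nom +41.500 → Σnom=93.450; wc +0.110/-0.110 → slack +1.349/-0.820; half-tol=0.110, Σhalf²=0.273113
  +F: nom +13.200 → Σnom=106.650; wc +0.430/-0.110 → slack +1.779/-0.930; half-tol=0.270, Σhalf²=0.346013
  -G: nom -45.820 → Σnom=60.830; wc +0.210/-0.130 → slack +1.989/-1.060; half-tol=0.170, Σhalf²=0.374913
  -H: nom -19.070 → Σnom=41.760; wc +0.290/-0.480 → slack +2.279/-1.540; half-tol=0.385, Σhalf²=0.523138
  -I: nom -29.000 → Σnom=12.760; wc +0.020/-0.180 → slack +2.299/-1.720; half-tol=0.100, Σhalf²=0.533138
  +J: nom +49.900 → Σnom=62.660; wc +0.180/-0.249 → slack +2.479/-1.969; half-tol=0.214, Σhalf²=0.579148
Nominal = 62.660. Worst-case = [62.660 - 1.969, 62.660 + 2.479] = [60.691, 65.139]. RSS = √0.579148 = 0.761.

nominal=62.660 wc=[60.691,65.139] rss=0.761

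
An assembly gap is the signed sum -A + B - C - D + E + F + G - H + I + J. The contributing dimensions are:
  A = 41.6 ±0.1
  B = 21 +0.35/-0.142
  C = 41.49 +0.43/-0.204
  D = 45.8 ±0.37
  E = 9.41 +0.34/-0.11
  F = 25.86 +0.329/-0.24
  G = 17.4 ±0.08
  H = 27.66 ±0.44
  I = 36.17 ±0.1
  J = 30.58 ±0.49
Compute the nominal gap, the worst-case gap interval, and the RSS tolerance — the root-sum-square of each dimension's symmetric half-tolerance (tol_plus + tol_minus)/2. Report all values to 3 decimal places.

Stack each dimension's contribution:
  -A: nom -41.600 → Σnom=-41.600; wc +0.100/-0.100 → slack +0.100/-0.100; half-tol=0.100, Σhalf²=0.010000
  +B: nom +21.000 → Σnom=-20.600; wc +0.350/-0.142 → slack +0.450/-0.242; half-tol=0.246, Σhalf²=0.070516
  -C: nom -41.490 → Σnom=-62.090; wc +0.204/-0.430 → slack +0.654/-0.672; half-tol=0.317, Σhalf²=0.171005
  -D: nom -45.800 → Σnom=-107.890; wc +0.370/-0.370 → slack +1.024/-1.042; half-tol=0.370, Σhalf²=0.307905
  +E: nom +9.410 → Σnom=-98.480; wc +0.340/-0.110 → slack +1.364/-1.152; half-tol=0.225, Σhalf²=0.358530
  +F: nom +25.860 → Σnom=-72.620; wc +0.329/-0.240 → slack +1.693/-1.392; half-tol=0.284, Σhalf²=0.439470
  +G: nom +17.400 → Σnom=-55.220; wc +0.080/-0.080 → slack +1.773/-1.472; half-tol=0.080, Σhalf²=0.445870
  -H: nom -27.660 → Σnom=-82.880; wc +0.440/-0.440 → slack +2.213/-1.912; half-tol=0.440, Σhalf²=0.639470
  +I: nom +36.170 → Σnom=-46.710; wc +0.100/-0.100 → slack +2.313/-2.012; half-tol=0.100, Σhalf²=0.649470
  +J: nom +30.580 → Σnom=-16.130; wc +0.490/-0.490 → slack +2.803/-2.502; half-tol=0.490, Σhalf²=0.889570
Nominal = -16.130. Worst-case = [-16.130 - 2.502, -16.130 + 2.803] = [-18.632, -13.327]. RSS = √0.889570 = 0.943.

nominal=-16.130 wc=[-18.632,-13.327] rss=0.943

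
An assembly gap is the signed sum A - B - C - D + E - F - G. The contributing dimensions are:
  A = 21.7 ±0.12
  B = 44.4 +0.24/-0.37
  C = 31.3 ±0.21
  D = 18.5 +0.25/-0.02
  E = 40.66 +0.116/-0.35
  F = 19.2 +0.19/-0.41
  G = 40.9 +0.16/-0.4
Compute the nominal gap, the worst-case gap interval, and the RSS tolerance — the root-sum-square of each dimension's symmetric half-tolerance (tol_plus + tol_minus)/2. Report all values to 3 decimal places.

nominal=-91.940 wc=[-93.460,-90.294] rss=0.626

Stack each dimension's contribution:
  +A: nom +21.700 → Σnom=21.700; wc +0.120/-0.120 → slack +0.120/-0.120; half-tol=0.120, Σhalf²=0.014400
  -B: nom -44.400 → Σnom=-22.700; wc +0.370/-0.240 → slack +0.490/-0.360; half-tol=0.305, Σhalf²=0.107425
  -C: nom -31.300 → Σnom=-54.000; wc +0.210/-0.210 → slack +0.700/-0.570; half-tol=0.210, Σhalf²=0.151525
  -D: nom -18.500 → Σnom=-72.500; wc +0.020/-0.250 → slack +0.720/-0.820; half-tol=0.135, Σhalf²=0.169750
  +E: nom +40.660 → Σnom=-31.840; wc +0.116/-0.350 → slack +0.836/-1.170; half-tol=0.233, Σhalf²=0.224039
  -F: nom -19.200 → Σnom=-51.040; wc +0.410/-0.190 → slack +1.246/-1.360; half-tol=0.300, Σhalf²=0.314039
  -G: nom -40.900 → Σnom=-91.940; wc +0.400/-0.160 → slack +1.646/-1.520; half-tol=0.280, Σhalf²=0.392439
Nominal = -91.940. Worst-case = [-91.940 - 1.520, -91.940 + 1.646] = [-93.460, -90.294]. RSS = √0.392439 = 0.626.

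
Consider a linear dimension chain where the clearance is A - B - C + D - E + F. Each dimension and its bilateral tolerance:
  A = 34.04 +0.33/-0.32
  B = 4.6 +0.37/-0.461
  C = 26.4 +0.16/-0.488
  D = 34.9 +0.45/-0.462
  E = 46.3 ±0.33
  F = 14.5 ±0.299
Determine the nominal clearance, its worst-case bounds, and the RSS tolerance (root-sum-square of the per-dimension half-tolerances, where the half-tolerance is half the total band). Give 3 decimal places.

Stack each dimension's contribution:
  +A: nom +34.040 → Σnom=34.040; wc +0.330/-0.320 → slack +0.330/-0.320; half-tol=0.325, Σhalf²=0.105625
  -B: nom -4.600 → Σnom=29.440; wc +0.461/-0.370 → slack +0.791/-0.690; half-tol=0.415, Σhalf²=0.278265
  -C: nom -26.400 → Σnom=3.040; wc +0.488/-0.160 → slack +1.279/-0.850; half-tol=0.324, Σhalf²=0.383241
  +D: nom +34.900 → Σnom=37.940; wc +0.450/-0.462 → slack +1.729/-1.312; half-tol=0.456, Σhalf²=0.591177
  -E: nom -46.300 → Σnom=-8.360; wc +0.330/-0.330 → slack +2.059/-1.642; half-tol=0.330, Σhalf²=0.700077
  +F: nom +14.500 → Σnom=6.140; wc +0.299/-0.299 → slack +2.358/-1.941; half-tol=0.299, Σhalf²=0.789478
Nominal = 6.140. Worst-case = [6.140 - 1.941, 6.140 + 2.358] = [4.199, 8.498]. RSS = √0.789478 = 0.889.

nominal=6.140 wc=[4.199,8.498] rss=0.889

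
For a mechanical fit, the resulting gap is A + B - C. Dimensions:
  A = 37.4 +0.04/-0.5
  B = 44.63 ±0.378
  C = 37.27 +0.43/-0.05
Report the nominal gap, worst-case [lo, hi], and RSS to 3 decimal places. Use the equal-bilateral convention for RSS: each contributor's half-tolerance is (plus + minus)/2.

Stack each dimension's contribution:
  +A: nom +37.400 → Σnom=37.400; wc +0.040/-0.500 → slack +0.040/-0.500; half-tol=0.270, Σhalf²=0.072900
  +B: nom +44.630 → Σnom=82.030; wc +0.378/-0.378 → slack +0.418/-0.878; half-tol=0.378, Σhalf²=0.215784
  -C: nom -37.270 → Σnom=44.760; wc +0.050/-0.430 → slack +0.468/-1.308; half-tol=0.240, Σhalf²=0.273384
Nominal = 44.760. Worst-case = [44.760 - 1.308, 44.760 + 0.468] = [43.452, 45.228]. RSS = √0.273384 = 0.523.

nominal=44.760 wc=[43.452,45.228] rss=0.523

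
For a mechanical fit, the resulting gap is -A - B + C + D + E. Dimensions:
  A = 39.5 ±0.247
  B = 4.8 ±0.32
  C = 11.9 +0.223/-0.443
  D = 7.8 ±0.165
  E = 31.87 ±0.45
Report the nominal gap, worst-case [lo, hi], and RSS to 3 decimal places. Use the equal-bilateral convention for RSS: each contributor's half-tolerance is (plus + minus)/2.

Stack each dimension's contribution:
  -A: nom -39.500 → Σnom=-39.500; wc +0.247/-0.247 → slack +0.247/-0.247; half-tol=0.247, Σhalf²=0.061009
  -B: nom -4.800 → Σnom=-44.300; wc +0.320/-0.320 → slack +0.567/-0.567; half-tol=0.320, Σhalf²=0.163409
  +C: nom +11.900 → Σnom=-32.400; wc +0.223/-0.443 → slack +0.790/-1.010; half-tol=0.333, Σhalf²=0.274298
  +D: nom +7.800 → Σnom=-24.600; wc +0.165/-0.165 → slack +0.955/-1.175; half-tol=0.165, Σhalf²=0.301523
  +E: nom +31.870 → Σnom=7.270; wc +0.450/-0.450 → slack +1.405/-1.625; half-tol=0.450, Σhalf²=0.504023
Nominal = 7.270. Worst-case = [7.270 - 1.625, 7.270 + 1.405] = [5.645, 8.675]. RSS = √0.504023 = 0.710.

nominal=7.270 wc=[5.645,8.675] rss=0.710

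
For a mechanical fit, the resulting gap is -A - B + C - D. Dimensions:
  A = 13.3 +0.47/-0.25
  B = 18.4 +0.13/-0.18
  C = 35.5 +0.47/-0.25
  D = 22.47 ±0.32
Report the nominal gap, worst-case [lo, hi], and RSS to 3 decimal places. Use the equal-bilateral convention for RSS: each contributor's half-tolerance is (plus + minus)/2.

Stack each dimension's contribution:
  -A: nom -13.300 → Σnom=-13.300; wc +0.250/-0.470 → slack +0.250/-0.470; half-tol=0.360, Σhalf²=0.129600
  -B: nom -18.400 → Σnom=-31.700; wc +0.180/-0.130 → slack +0.430/-0.600; half-tol=0.155, Σhalf²=0.153625
  +C: nom +35.500 → Σnom=3.800; wc +0.470/-0.250 → slack +0.900/-0.850; half-tol=0.360, Σhalf²=0.283225
  -D: nom -22.470 → Σnom=-18.670; wc +0.320/-0.320 → slack +1.220/-1.170; half-tol=0.320, Σhalf²=0.385625
Nominal = -18.670. Worst-case = [-18.670 - 1.170, -18.670 + 1.220] = [-19.840, -17.450]. RSS = √0.385625 = 0.621.

nominal=-18.670 wc=[-19.840,-17.450] rss=0.621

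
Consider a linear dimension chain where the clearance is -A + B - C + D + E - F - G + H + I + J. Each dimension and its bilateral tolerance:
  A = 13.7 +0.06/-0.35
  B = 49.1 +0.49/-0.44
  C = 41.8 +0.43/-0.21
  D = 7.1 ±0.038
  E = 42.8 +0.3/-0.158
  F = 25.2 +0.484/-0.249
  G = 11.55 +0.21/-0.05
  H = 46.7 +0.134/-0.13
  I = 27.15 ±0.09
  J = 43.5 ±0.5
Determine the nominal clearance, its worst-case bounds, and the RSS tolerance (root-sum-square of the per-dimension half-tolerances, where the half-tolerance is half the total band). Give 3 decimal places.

nominal=124.100 wc=[121.560,126.511] rss=0.917

Stack each dimension's contribution:
  -A: nom -13.700 → Σnom=-13.700; wc +0.350/-0.060 → slack +0.350/-0.060; half-tol=0.205, Σhalf²=0.042025
  +B: nom +49.100 → Σnom=35.400; wc +0.490/-0.440 → slack +0.840/-0.500; half-tol=0.465, Σhalf²=0.258250
  -C: nom -41.800 → Σnom=-6.400; wc +0.210/-0.430 → slack +1.050/-0.930; half-tol=0.320, Σhalf²=0.360650
  +D: nom +7.100 → Σnom=0.700; wc +0.038/-0.038 → slack +1.088/-0.968; half-tol=0.038, Σhalf²=0.362094
  +E: nom +42.800 → Σnom=43.500; wc +0.300/-0.158 → slack +1.388/-1.126; half-tol=0.229, Σhalf²=0.414535
  -F: nom -25.200 → Σnom=18.300; wc +0.249/-0.484 → slack +1.637/-1.610; half-tol=0.366, Σhalf²=0.548857
  -G: nom -11.550 → Σnom=6.750; wc +0.050/-0.210 → slack +1.687/-1.820; half-tol=0.130, Σhalf²=0.565757
  +H: nom +46.700 → Σnom=53.450; wc +0.134/-0.130 → slack +1.821/-1.950; half-tol=0.132, Σhalf²=0.583181
  +I: nom +27.150 → Σnom=80.600; wc +0.090/-0.090 → slack +1.911/-2.040; half-tol=0.090, Σhalf²=0.591281
  +J: nom +43.500 → Σnom=124.100; wc +0.500/-0.500 → slack +2.411/-2.540; half-tol=0.500, Σhalf²=0.841281
Nominal = 124.100. Worst-case = [124.100 - 2.540, 124.100 + 2.411] = [121.560, 126.511]. RSS = √0.841281 = 0.917.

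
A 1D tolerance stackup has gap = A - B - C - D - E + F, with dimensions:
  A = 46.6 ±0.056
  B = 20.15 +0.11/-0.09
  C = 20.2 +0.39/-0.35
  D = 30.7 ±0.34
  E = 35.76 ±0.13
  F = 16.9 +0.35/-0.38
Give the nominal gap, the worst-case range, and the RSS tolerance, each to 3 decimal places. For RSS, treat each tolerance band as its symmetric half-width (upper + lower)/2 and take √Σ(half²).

nominal=-43.310 wc=[-44.716,-41.994] rss=0.645

Stack each dimension's contribution:
  +A: nom +46.600 → Σnom=46.600; wc +0.056/-0.056 → slack +0.056/-0.056; half-tol=0.056, Σhalf²=0.003136
  -B: nom -20.150 → Σnom=26.450; wc +0.090/-0.110 → slack +0.146/-0.166; half-tol=0.100, Σhalf²=0.013136
  -C: nom -20.200 → Σnom=6.250; wc +0.350/-0.390 → slack +0.496/-0.556; half-tol=0.370, Σhalf²=0.150036
  -D: nom -30.700 → Σnom=-24.450; wc +0.340/-0.340 → slack +0.836/-0.896; half-tol=0.340, Σhalf²=0.265636
  -E: nom -35.760 → Σnom=-60.210; wc +0.130/-0.130 → slack +0.966/-1.026; half-tol=0.130, Σhalf²=0.282536
  +F: nom +16.900 → Σnom=-43.310; wc +0.350/-0.380 → slack +1.316/-1.406; half-tol=0.365, Σhalf²=0.415761
Nominal = -43.310. Worst-case = [-43.310 - 1.406, -43.310 + 1.316] = [-44.716, -41.994]. RSS = √0.415761 = 0.645.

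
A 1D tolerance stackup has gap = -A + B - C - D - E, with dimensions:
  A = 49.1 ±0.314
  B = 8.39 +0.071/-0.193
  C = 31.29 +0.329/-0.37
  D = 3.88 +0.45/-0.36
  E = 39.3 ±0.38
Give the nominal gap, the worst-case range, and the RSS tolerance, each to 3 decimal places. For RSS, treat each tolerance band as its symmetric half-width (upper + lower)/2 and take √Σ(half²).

Stack each dimension's contribution:
  -A: nom -49.100 → Σnom=-49.100; wc +0.314/-0.314 → slack +0.314/-0.314; half-tol=0.314, Σhalf²=0.098596
  +B: nom +8.390 → Σnom=-40.710; wc +0.071/-0.193 → slack +0.385/-0.507; half-tol=0.132, Σhalf²=0.116020
  -C: nom -31.290 → Σnom=-72.000; wc +0.370/-0.329 → slack +0.755/-0.836; half-tol=0.350, Σhalf²=0.238170
  -D: nom -3.880 → Σnom=-75.880; wc +0.360/-0.450 → slack +1.115/-1.286; half-tol=0.405, Σhalf²=0.402195
  -E: nom -39.300 → Σnom=-115.180; wc +0.380/-0.380 → slack +1.495/-1.666; half-tol=0.380, Σhalf²=0.546595
Nominal = -115.180. Worst-case = [-115.180 - 1.666, -115.180 + 1.495] = [-116.846, -113.685]. RSS = √0.546595 = 0.739.

nominal=-115.180 wc=[-116.846,-113.685] rss=0.739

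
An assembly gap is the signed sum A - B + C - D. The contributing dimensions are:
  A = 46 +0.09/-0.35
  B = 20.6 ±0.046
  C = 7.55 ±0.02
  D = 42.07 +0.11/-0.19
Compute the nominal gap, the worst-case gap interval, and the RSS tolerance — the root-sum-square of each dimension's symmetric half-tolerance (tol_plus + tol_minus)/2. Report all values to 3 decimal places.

nominal=-9.120 wc=[-9.646,-8.774] rss=0.271

Stack each dimension's contribution:
  +A: nom +46.000 → Σnom=46.000; wc +0.090/-0.350 → slack +0.090/-0.350; half-tol=0.220, Σhalf²=0.048400
  -B: nom -20.600 → Σnom=25.400; wc +0.046/-0.046 → slack +0.136/-0.396; half-tol=0.046, Σhalf²=0.050516
  +C: nom +7.550 → Σnom=32.950; wc +0.020/-0.020 → slack +0.156/-0.416; half-tol=0.020, Σhalf²=0.050916
  -D: nom -42.070 → Σnom=-9.120; wc +0.190/-0.110 → slack +0.346/-0.526; half-tol=0.150, Σhalf²=0.073416
Nominal = -9.120. Worst-case = [-9.120 - 0.526, -9.120 + 0.346] = [-9.646, -8.774]. RSS = √0.073416 = 0.271.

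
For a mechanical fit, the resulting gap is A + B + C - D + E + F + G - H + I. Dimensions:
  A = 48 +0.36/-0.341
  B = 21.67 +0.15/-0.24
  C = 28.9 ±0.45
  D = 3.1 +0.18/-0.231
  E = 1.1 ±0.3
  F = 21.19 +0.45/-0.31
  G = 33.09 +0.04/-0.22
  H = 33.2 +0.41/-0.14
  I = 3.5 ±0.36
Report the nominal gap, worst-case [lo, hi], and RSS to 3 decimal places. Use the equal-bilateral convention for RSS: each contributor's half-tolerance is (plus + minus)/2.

Stack each dimension's contribution:
  +A: nom +48.000 → Σnom=48.000; wc +0.360/-0.341 → slack +0.360/-0.341; half-tol=0.351, Σhalf²=0.122850
  +B: nom +21.670 → Σnom=69.670; wc +0.150/-0.240 → slack +0.510/-0.581; half-tol=0.195, Σhalf²=0.160875
  +C: nom +28.900 → Σnom=98.570; wc +0.450/-0.450 → slack +0.960/-1.031; half-tol=0.450, Σhalf²=0.363375
  -D: nom -3.100 → Σnom=95.470; wc +0.231/-0.180 → slack +1.191/-1.211; half-tol=0.206, Σhalf²=0.405606
  +E: nom +1.100 → Σnom=96.570; wc +0.300/-0.300 → slack +1.491/-1.511; half-tol=0.300, Σhalf²=0.495606
  +F: nom +21.190 → Σnom=117.760; wc +0.450/-0.310 → slack +1.941/-1.821; half-tol=0.380, Σhalf²=0.640006
  +G: nom +33.090 → Σnom=150.850; wc +0.040/-0.220 → slack +1.981/-2.041; half-tol=0.130, Σhalf²=0.656906
  -H: nom -33.200 → Σnom=117.650; wc +0.140/-0.410 → slack +2.121/-2.451; half-tol=0.275, Σhalf²=0.732531
  +I: nom +3.500 → Σnom=121.150; wc +0.360/-0.360 → slack +2.481/-2.811; half-tol=0.360, Σhalf²=0.862131
Nominal = 121.150. Worst-case = [121.150 - 2.811, 121.150 + 2.481] = [118.339, 123.631]. RSS = √0.862131 = 0.929.

nominal=121.150 wc=[118.339,123.631] rss=0.929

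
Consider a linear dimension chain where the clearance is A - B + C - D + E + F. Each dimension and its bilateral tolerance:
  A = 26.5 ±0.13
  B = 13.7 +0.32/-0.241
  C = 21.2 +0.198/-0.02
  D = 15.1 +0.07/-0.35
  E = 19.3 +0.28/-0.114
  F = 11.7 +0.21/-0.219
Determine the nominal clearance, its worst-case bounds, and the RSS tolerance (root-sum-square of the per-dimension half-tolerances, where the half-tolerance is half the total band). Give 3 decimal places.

Stack each dimension's contribution:
  +A: nom +26.500 → Σnom=26.500; wc +0.130/-0.130 → slack +0.130/-0.130; half-tol=0.130, Σhalf²=0.016900
  -B: nom -13.700 → Σnom=12.800; wc +0.241/-0.320 → slack +0.371/-0.450; half-tol=0.280, Σhalf²=0.095580
  +C: nom +21.200 → Σnom=34.000; wc +0.198/-0.020 → slack +0.569/-0.470; half-tol=0.109, Σhalf²=0.107461
  -D: nom -15.100 → Σnom=18.900; wc +0.350/-0.070 → slack +0.919/-0.540; half-tol=0.210, Σhalf²=0.151561
  +E: nom +19.300 → Σnom=38.200; wc +0.280/-0.114 → slack +1.199/-0.654; half-tol=0.197, Σhalf²=0.190370
  +F: nom +11.700 → Σnom=49.900; wc +0.210/-0.219 → slack +1.409/-0.873; half-tol=0.214, Σhalf²=0.236380
Nominal = 49.900. Worst-case = [49.900 - 0.873, 49.900 + 1.409] = [49.027, 51.309]. RSS = √0.236380 = 0.486.

nominal=49.900 wc=[49.027,51.309] rss=0.486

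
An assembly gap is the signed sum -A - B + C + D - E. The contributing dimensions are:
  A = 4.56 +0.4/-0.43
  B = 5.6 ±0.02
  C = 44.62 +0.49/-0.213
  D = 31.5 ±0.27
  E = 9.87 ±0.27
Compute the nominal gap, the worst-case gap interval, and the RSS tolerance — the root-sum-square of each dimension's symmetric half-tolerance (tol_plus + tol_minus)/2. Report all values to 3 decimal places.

Stack each dimension's contribution:
  -A: nom -4.560 → Σnom=-4.560; wc +0.430/-0.400 → slack +0.430/-0.400; half-tol=0.415, Σhalf²=0.172225
  -B: nom -5.600 → Σnom=-10.160; wc +0.020/-0.020 → slack +0.450/-0.420; half-tol=0.020, Σhalf²=0.172625
  +C: nom +44.620 → Σnom=34.460; wc +0.490/-0.213 → slack +0.940/-0.633; half-tol=0.351, Σhalf²=0.296177
  +D: nom +31.500 → Σnom=65.960; wc +0.270/-0.270 → slack +1.210/-0.903; half-tol=0.270, Σhalf²=0.369077
  -E: nom -9.870 → Σnom=56.090; wc +0.270/-0.270 → slack +1.480/-1.173; half-tol=0.270, Σhalf²=0.441977
Nominal = 56.090. Worst-case = [56.090 - 1.173, 56.090 + 1.480] = [54.917, 57.570]. RSS = √0.441977 = 0.665.

nominal=56.090 wc=[54.917,57.570] rss=0.665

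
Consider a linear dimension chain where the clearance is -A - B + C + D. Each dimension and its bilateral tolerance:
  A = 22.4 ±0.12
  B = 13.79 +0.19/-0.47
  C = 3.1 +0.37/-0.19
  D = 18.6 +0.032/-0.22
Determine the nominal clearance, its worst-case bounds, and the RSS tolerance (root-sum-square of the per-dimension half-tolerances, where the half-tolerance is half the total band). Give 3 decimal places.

Stack each dimension's contribution:
  -A: nom -22.400 → Σnom=-22.400; wc +0.120/-0.120 → slack +0.120/-0.120; half-tol=0.120, Σhalf²=0.014400
  -B: nom -13.790 → Σnom=-36.190; wc +0.470/-0.190 → slack +0.590/-0.310; half-tol=0.330, Σhalf²=0.123300
  +C: nom +3.100 → Σnom=-33.090; wc +0.370/-0.190 → slack +0.960/-0.500; half-tol=0.280, Σhalf²=0.201700
  +D: nom +18.600 → Σnom=-14.490; wc +0.032/-0.220 → slack +0.992/-0.720; half-tol=0.126, Σhalf²=0.217576
Nominal = -14.490. Worst-case = [-14.490 - 0.720, -14.490 + 0.992] = [-15.210, -13.498]. RSS = √0.217576 = 0.466.

nominal=-14.490 wc=[-15.210,-13.498] rss=0.466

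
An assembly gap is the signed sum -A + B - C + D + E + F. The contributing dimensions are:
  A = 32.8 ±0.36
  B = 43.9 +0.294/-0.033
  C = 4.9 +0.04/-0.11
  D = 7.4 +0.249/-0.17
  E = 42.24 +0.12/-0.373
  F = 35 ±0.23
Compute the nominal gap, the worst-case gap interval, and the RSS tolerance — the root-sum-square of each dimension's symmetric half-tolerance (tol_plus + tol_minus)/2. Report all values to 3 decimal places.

Stack each dimension's contribution:
  -A: nom -32.800 → Σnom=-32.800; wc +0.360/-0.360 → slack +0.360/-0.360; half-tol=0.360, Σhalf²=0.129600
  +B: nom +43.900 → Σnom=11.100; wc +0.294/-0.033 → slack +0.654/-0.393; half-tol=0.163, Σhalf²=0.156332
  -C: nom -4.900 → Σnom=6.200; wc +0.110/-0.040 → slack +0.764/-0.433; half-tol=0.075, Σhalf²=0.161957
  +D: nom +7.400 → Σnom=13.600; wc +0.249/-0.170 → slack +1.013/-0.603; half-tol=0.210, Σhalf²=0.205847
  +E: nom +42.240 → Σnom=55.840; wc +0.120/-0.373 → slack +1.133/-0.976; half-tol=0.246, Σhalf²=0.266610
  +F: nom +35.000 → Σnom=90.840; wc +0.230/-0.230 → slack +1.363/-1.206; half-tol=0.230, Σhalf²=0.319510
Nominal = 90.840. Worst-case = [90.840 - 1.206, 90.840 + 1.363] = [89.634, 92.203]. RSS = √0.319510 = 0.565.

nominal=90.840 wc=[89.634,92.203] rss=0.565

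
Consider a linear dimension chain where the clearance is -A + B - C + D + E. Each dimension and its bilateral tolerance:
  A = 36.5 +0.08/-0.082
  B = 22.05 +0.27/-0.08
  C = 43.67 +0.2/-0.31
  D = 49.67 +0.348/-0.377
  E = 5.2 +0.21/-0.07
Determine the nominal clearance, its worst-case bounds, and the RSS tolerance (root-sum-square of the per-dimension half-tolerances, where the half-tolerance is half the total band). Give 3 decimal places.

Stack each dimension's contribution:
  -A: nom -36.500 → Σnom=-36.500; wc +0.082/-0.080 → slack +0.082/-0.080; half-tol=0.081, Σhalf²=0.006561
  +B: nom +22.050 → Σnom=-14.450; wc +0.270/-0.080 → slack +0.352/-0.160; half-tol=0.175, Σhalf²=0.037186
  -C: nom -43.670 → Σnom=-58.120; wc +0.310/-0.200 → slack +0.662/-0.360; half-tol=0.255, Σhalf²=0.102211
  +D: nom +49.670 → Σnom=-8.450; wc +0.348/-0.377 → slack +1.010/-0.737; half-tol=0.362, Σhalf²=0.233617
  +E: nom +5.200 → Σnom=-3.250; wc +0.210/-0.070 → slack +1.220/-0.807; half-tol=0.140, Σhalf²=0.253217
Nominal = -3.250. Worst-case = [-3.250 - 0.807, -3.250 + 1.220] = [-4.057, -2.030]. RSS = √0.253217 = 0.503.

nominal=-3.250 wc=[-4.057,-2.030] rss=0.503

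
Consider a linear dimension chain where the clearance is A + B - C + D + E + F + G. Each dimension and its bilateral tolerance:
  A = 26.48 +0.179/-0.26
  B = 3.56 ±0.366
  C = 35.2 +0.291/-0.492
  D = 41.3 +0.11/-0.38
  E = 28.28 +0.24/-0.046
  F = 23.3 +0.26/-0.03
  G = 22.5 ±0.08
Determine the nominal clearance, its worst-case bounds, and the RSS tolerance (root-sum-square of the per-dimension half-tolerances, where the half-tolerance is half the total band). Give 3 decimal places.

Stack each dimension's contribution:
  +A: nom +26.480 → Σnom=26.480; wc +0.179/-0.260 → slack +0.179/-0.260; half-tol=0.220, Σhalf²=0.048180
  +B: nom +3.560 → Σnom=30.040; wc +0.366/-0.366 → slack +0.545/-0.626; half-tol=0.366, Σhalf²=0.182136
  -C: nom -35.200 → Σnom=-5.160; wc +0.492/-0.291 → slack +1.037/-0.917; half-tol=0.391, Σhalf²=0.335408
  +D: nom +41.300 → Σnom=36.140; wc +0.110/-0.380 → slack +1.147/-1.297; half-tol=0.245, Σhalf²=0.395433
  +E: nom +28.280 → Σnom=64.420; wc +0.240/-0.046 → slack +1.387/-1.343; half-tol=0.143, Σhalf²=0.415882
  +F: nom +23.300 → Σnom=87.720; wc +0.260/-0.030 → slack +1.647/-1.373; half-tol=0.145, Σhalf²=0.436908
  +G: nom +22.500 → Σnom=110.220; wc +0.080/-0.080 → slack +1.727/-1.453; half-tol=0.080, Σhalf²=0.443308
Nominal = 110.220. Worst-case = [110.220 - 1.453, 110.220 + 1.727] = [108.767, 111.947]. RSS = √0.443308 = 0.666.

nominal=110.220 wc=[108.767,111.947] rss=0.666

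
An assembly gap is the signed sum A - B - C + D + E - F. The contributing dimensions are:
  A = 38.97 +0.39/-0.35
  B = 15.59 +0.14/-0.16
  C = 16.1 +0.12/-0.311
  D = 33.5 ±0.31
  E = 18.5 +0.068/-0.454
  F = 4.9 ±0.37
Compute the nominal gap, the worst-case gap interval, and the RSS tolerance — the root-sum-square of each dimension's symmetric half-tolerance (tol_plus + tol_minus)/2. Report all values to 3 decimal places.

Stack each dimension's contribution:
  +A: nom +38.970 → Σnom=38.970; wc +0.390/-0.350 → slack +0.390/-0.350; half-tol=0.370, Σhalf²=0.136900
  -B: nom -15.590 → Σnom=23.380; wc +0.160/-0.140 → slack +0.550/-0.490; half-tol=0.150, Σhalf²=0.159400
  -C: nom -16.100 → Σnom=7.280; wc +0.311/-0.120 → slack +0.861/-0.610; half-tol=0.215, Σhalf²=0.205840
  +D: nom +33.500 → Σnom=40.780; wc +0.310/-0.310 → slack +1.171/-0.920; half-tol=0.310, Σhalf²=0.301940
  +E: nom +18.500 → Σnom=59.280; wc +0.068/-0.454 → slack +1.239/-1.374; half-tol=0.261, Σhalf²=0.370061
  -F: nom -4.900 → Σnom=54.380; wc +0.370/-0.370 → slack +1.609/-1.744; half-tol=0.370, Σhalf²=0.506961
Nominal = 54.380. Worst-case = [54.380 - 1.744, 54.380 + 1.609] = [52.636, 55.989]. RSS = √0.506961 = 0.712.

nominal=54.380 wc=[52.636,55.989] rss=0.712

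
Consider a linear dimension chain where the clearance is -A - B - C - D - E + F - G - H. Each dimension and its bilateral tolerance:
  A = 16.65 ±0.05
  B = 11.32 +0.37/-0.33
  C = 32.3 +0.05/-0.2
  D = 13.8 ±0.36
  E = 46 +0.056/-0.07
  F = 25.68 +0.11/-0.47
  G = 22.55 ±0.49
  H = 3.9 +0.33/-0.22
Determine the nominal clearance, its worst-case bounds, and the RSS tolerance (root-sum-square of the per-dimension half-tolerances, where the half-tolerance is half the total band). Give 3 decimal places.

Stack each dimension's contribution:
  -A: nom -16.650 → Σnom=-16.650; wc +0.050/-0.050 → slack +0.050/-0.050; half-tol=0.050, Σhalf²=0.002500
  -B: nom -11.320 → Σnom=-27.970; wc +0.330/-0.370 → slack +0.380/-0.420; half-tol=0.350, Σhalf²=0.125000
  -C: nom -32.300 → Σnom=-60.270; wc +0.200/-0.050 → slack +0.580/-0.470; half-tol=0.125, Σhalf²=0.140625
  -D: nom -13.800 → Σnom=-74.070; wc +0.360/-0.360 → slack +0.940/-0.830; half-tol=0.360, Σhalf²=0.270225
  -E: nom -46.000 → Σnom=-120.070; wc +0.070/-0.056 → slack +1.010/-0.886; half-tol=0.063, Σhalf²=0.274194
  +F: nom +25.680 → Σnom=-94.390; wc +0.110/-0.470 → slack +1.120/-1.356; half-tol=0.290, Σhalf²=0.358294
  -G: nom -22.550 → Σnom=-116.940; wc +0.490/-0.490 → slack +1.610/-1.846; half-tol=0.490, Σhalf²=0.598394
  -H: nom -3.900 → Σnom=-120.840; wc +0.220/-0.330 → slack +1.830/-2.176; half-tol=0.275, Σhalf²=0.674019
Nominal = -120.840. Worst-case = [-120.840 - 2.176, -120.840 + 1.830] = [-123.016, -119.010]. RSS = √0.674019 = 0.821.

nominal=-120.840 wc=[-123.016,-119.010] rss=0.821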